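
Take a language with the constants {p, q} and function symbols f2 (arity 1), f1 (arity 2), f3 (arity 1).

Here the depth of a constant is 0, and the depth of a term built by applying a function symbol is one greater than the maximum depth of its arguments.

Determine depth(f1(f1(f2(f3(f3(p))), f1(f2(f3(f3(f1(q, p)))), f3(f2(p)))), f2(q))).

depth(f3(p)) = 1 + depth(p) = 1 + 0 = 1
depth(f3(f3(p))) = 1 + depth(f3(p)) = 1 + 1 = 2
depth(f2(f3(f3(p)))) = 1 + depth(f3(f3(p))) = 1 + 2 = 3
depth(f1(q, p)) = 1 + max(0, 0) = 1
depth(f3(f1(q, p))) = 1 + depth(f1(q, p)) = 1 + 1 = 2
depth(f3(f3(f1(q, p)))) = 1 + depth(f3(f1(q, p))) = 1 + 2 = 3
depth(f2(f3(f3(f1(q, p))))) = 1 + depth(f3(f3(f1(q, p)))) = 1 + 3 = 4
depth(f2(p)) = 1 + depth(p) = 1 + 0 = 1
depth(f3(f2(p))) = 1 + depth(f2(p)) = 1 + 1 = 2
depth(f1(f2(f3(f3(f1(q, p)))), f3(f2(p)))) = 1 + max(4, 2) = 5
depth(f1(f2(f3(f3(p))), f1(f2(f3(f3(f1(q, p)))), f3(f2(p))))) = 1 + max(3, 5) = 6
depth(f2(q)) = 1 + depth(q) = 1 + 0 = 1
depth(f1(f1(f2(f3(f3(p))), f1(f2(f3(f3(f1(q, p)))), f3(f2(p)))), f2(q))) = 1 + max(6, 1) = 7

7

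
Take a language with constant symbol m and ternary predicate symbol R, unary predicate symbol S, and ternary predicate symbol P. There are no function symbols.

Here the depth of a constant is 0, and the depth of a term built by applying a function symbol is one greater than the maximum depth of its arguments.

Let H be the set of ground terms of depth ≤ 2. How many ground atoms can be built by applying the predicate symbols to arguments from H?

First count ground terms of depth ≤ 2.
With no function symbols every ground term is a constant, so there is exactly 1 ground term at every depth bound.
N_0 = 1
N_1 = 1
N_2 = 1
Explicitly: m.
So |H| = 1.
Ground atoms are formed by filling each argument slot of a predicate with a term from H, so an r-ary predicate gives |H|^r atoms:
  R: 1^3 = 1;  S: 1;  P: 1^3 = 1
Total ground atoms: 1 + 1 + 1 = 3.

3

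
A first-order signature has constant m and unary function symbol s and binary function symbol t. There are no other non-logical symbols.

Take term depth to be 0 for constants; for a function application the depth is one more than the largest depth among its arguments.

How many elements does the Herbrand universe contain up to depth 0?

Write N_k for the number of ground terms of depth ≤ k. A term of depth ≤ k is either a constant or a function symbol applied to arguments of depth ≤ k−1, so N_k = 1 + N_{k-1} + N_{k-1}^2.
N_0 = 1
Explicitly: m.

1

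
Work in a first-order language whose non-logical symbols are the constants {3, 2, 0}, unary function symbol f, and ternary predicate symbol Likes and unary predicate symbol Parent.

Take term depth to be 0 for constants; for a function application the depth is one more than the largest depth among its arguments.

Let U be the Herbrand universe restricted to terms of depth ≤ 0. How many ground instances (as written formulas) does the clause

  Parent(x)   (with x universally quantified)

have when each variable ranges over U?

3

Ground terms of depth ≤ 0:
  Let N_k = |{terms of depth ≤ k}|. Then N_0 = 3 and N_k = 3 + N_{k-1} for k ≥ 1 (one summand per function symbol, arity giving the exponent).
  N_0 = 3
So there are 3 ground terms available for substitution.
The body mentions the single quantified variable x; since ground terms form a free algebra, no two substitutions collapse to the same formula.
Number of ground instances = 3.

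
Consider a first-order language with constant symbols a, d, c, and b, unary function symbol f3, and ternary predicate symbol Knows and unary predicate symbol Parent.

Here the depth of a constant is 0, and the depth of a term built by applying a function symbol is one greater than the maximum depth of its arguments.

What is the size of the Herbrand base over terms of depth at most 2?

First count ground terms of depth ≤ 2.
If N_k denotes the number of depth-≤k ground terms, the 4 constants give N_0 = 4, and each function symbol of arity r contributes N_{k-1}^r new terms at level k: N_k = 4 + N_{k-1}.
N_0 = 4
N_1 = 4 + 4 = 8
N_2 = 4 + 8 = 12
So |H| = 12.
Each predicate of arity r yields |H|^r ground atoms (one per choice of an r-tuple from H):
  Knows: 12^3 = 1728;  Parent: 12
Total ground atoms: 1728 + 12 = 1740.

1740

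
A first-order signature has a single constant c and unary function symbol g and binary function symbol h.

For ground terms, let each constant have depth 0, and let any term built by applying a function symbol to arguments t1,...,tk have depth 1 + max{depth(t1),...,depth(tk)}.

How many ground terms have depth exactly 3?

170

If N_k denotes the number of depth-≤k ground terms, the 1 constant gives N_0 = 1, and each function symbol of arity r contributes N_{k-1}^r new terms at level k: N_k = 1 + N_{k-1} + N_{k-1}^2.
N_0 = 1
N_1 = 1 + 1 + 1^2 = 3
N_2 = 1 + 3 + 3^2 = 13
N_3 = 1 + 13 + 13^2 = 183
Terms of depth exactly 3: N_3 − N_2 = 183 − 13 = 170.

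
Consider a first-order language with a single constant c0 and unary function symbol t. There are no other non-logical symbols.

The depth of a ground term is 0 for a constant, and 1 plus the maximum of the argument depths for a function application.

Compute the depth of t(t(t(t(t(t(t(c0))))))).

depth(t(c0)) = 1 + depth(c0) = 1 + 0 = 1
depth(t(t(c0))) = 1 + depth(t(c0)) = 1 + 1 = 2
depth(t(t(t(c0)))) = 1 + depth(t(t(c0))) = 1 + 2 = 3
depth(t(t(t(t(c0))))) = 1 + depth(t(t(t(c0)))) = 1 + 3 = 4
depth(t(t(t(t(t(c0)))))) = 1 + depth(t(t(t(t(c0))))) = 1 + 4 = 5
depth(t(t(t(t(t(t(c0))))))) = 1 + depth(t(t(t(t(t(c0)))))) = 1 + 5 = 6
depth(t(t(t(t(t(t(t(c0)))))))) = 1 + depth(t(t(t(t(t(t(c0))))))) = 1 + 6 = 7

7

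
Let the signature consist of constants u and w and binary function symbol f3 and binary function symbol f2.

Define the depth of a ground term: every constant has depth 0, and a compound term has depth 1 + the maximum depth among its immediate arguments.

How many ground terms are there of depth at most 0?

Write N_k for the number of ground terms of depth ≤ k. A term of depth ≤ k is either a constant or a function symbol applied to arguments of depth ≤ k−1, so N_k = 2 + N_{k-1}^2 + N_{k-1}^2.
N_0 = 2
Explicitly: u, w.

2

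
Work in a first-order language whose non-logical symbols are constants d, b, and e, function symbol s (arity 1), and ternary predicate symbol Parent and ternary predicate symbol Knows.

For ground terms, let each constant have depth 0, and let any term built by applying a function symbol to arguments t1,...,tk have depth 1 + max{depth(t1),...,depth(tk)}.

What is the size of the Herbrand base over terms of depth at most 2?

1458

First count ground terms of depth ≤ 2.
Let N_k count ground terms of depth at most k. Each non-constant term of depth ≤ k is some function symbol applied to depth-≤(k−1) arguments, giving N_k = 3 + N_{k-1}.
N_0 = 3
N_1 = 3 + 3 = 6
N_2 = 3 + 6 = 9
Explicitly: d, b, e, s(d), s(b), s(e), s(s(d)), s(s(b)), s(s(e)).
So |H| = 9.
For each predicate symbol, the number of ground atoms is |H| raised to its arity; summing:
  Parent: 9^3 = 729;  Knows: 9^3 = 729
Total ground atoms: 729 + 729 = 1458.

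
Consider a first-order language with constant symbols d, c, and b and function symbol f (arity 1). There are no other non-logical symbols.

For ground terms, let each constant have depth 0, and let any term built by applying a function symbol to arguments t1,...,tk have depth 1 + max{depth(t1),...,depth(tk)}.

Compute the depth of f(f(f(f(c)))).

4

depth(f(c)) = 1 + depth(c) = 1 + 0 = 1
depth(f(f(c))) = 1 + depth(f(c)) = 1 + 1 = 2
depth(f(f(f(c)))) = 1 + depth(f(f(c))) = 1 + 2 = 3
depth(f(f(f(f(c))))) = 1 + depth(f(f(f(c)))) = 1 + 3 = 4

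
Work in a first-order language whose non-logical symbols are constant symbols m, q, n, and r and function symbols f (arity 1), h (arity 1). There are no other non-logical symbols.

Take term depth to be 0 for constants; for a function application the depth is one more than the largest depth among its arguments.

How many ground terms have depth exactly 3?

Let N_k count ground terms of depth at most k. Each non-constant term of depth ≤ k is some function symbol applied to depth-≤(k−1) arguments, giving N_k = 4 + N_{k-1} + N_{k-1}.
N_0 = 4
N_1 = 4 + 4 + 4 = 12
N_2 = 4 + 12 + 12 = 28
N_3 = 4 + 28 + 28 = 60
Terms of depth exactly 3: N_3 − N_2 = 60 − 28 = 32.

32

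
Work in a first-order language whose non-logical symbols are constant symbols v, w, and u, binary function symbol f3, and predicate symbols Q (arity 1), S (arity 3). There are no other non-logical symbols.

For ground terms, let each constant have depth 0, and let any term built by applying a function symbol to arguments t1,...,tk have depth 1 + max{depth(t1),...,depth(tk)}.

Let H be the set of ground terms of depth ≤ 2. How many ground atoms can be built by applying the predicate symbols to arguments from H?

3176670

First count ground terms of depth ≤ 2.
Count level by level. With function symbols f3/2, the terms of depth ≤ k are the 3 constants together with each function applied to depth-≤(k−1) tuples, so N_k = 3 + N_{k-1}^2.
N_0 = 3
N_1 = 3 + 3^2 = 12
N_2 = 3 + 12^2 = 147
So |H| = 147.
A ground atom is a predicate applied to a tuple of terms from H, so the count is the sum over predicates of |H|^arity:
  Q: 147;  S: 147^3 = 3176523
Total ground atoms: 147 + 3176523 = 3176670.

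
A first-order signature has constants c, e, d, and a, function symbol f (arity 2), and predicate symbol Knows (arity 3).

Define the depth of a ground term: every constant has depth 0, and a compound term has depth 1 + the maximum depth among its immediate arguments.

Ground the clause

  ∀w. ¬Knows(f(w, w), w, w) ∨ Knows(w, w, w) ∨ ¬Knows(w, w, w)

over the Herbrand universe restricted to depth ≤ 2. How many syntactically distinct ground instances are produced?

Ground terms of depth ≤ 2:
  Count level by level. With function symbols f/2, the terms of depth ≤ k are the 4 constants together with each function applied to depth-≤(k−1) tuples, so N_k = 4 + N_{k-1}^2.
  N_0 = 4
  N_1 = 4 + 4^2 = 20
  N_2 = 4 + 20^2 = 404
So there are 404 ground terms available for substitution.
The clause has 1 distinct variable (w), which appears in the body. In the free term algebra distinct substitutions yield syntactically distinct ground instances.
Number of ground instances = 404.

404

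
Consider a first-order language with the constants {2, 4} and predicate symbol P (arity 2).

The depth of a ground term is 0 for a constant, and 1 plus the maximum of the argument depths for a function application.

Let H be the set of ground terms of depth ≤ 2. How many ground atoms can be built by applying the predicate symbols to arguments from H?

First count ground terms of depth ≤ 2.
With no function symbols every ground term is a constant, so there are exactly 2 ground terms at every depth bound.
N_0 = 2
N_1 = 2
N_2 = 2
Explicitly: 2, 4.
So |H| = 2.
Ground atoms are formed by filling each argument slot of a predicate with a term from H, so an r-ary predicate gives |H|^r atoms:
  P: 2^2 = 4
Total ground atoms: 4.

4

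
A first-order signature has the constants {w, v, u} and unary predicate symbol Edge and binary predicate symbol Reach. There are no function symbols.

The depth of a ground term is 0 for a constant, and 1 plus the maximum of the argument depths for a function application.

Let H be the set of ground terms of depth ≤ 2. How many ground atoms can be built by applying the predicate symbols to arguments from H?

12

First count ground terms of depth ≤ 2.
With no function symbols every ground term is a constant, so there are exactly 3 ground terms at every depth bound.
N_0 = 3
N_1 = 3
N_2 = 3
Explicitly: w, v, u.
So |H| = 3.
Ground atoms are formed by filling each argument slot of a predicate with a term from H, so an r-ary predicate gives |H|^r atoms:
  Edge: 3;  Reach: 3^2 = 9
Total ground atoms: 3 + 9 = 12.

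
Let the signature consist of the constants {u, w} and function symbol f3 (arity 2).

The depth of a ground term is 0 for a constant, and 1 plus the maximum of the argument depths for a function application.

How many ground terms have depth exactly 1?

4

Count level by level. With function symbols f3/2, the terms of depth ≤ k are the 2 constants together with each function applied to depth-≤(k−1) tuples, so N_k = 2 + N_{k-1}^2.
N_0 = 2
N_1 = 2 + 2^2 = 6
Terms of depth exactly 1: N_1 − N_0 = 6 − 2 = 4.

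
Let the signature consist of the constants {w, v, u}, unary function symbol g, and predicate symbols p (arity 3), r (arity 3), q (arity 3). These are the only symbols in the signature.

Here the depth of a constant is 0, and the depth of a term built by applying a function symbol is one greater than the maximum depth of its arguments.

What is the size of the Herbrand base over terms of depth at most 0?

81

First count ground terms of depth ≤ 0.
If N_k denotes the number of depth-≤k ground terms, the 3 constants give N_0 = 3, and each function symbol of arity r contributes N_{k-1}^r new terms at level k: N_k = 3 + N_{k-1}.
N_0 = 3
Explicitly: w, v, u.
So |H| = 3.
For each predicate symbol, the number of ground atoms is |H| raised to its arity; summing:
  p: 3^3 = 27;  r: 3^3 = 27;  q: 3^3 = 27
Total ground atoms: 27 + 27 + 27 = 81.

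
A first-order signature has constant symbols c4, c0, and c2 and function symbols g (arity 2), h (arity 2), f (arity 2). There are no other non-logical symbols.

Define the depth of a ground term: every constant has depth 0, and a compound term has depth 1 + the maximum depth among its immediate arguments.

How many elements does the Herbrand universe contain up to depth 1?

Let N_k = |{terms of depth ≤ k}|. Then N_0 = 3 and N_k = 3 + N_{k-1}^2 + N_{k-1}^2 + N_{k-1}^2 for k ≥ 1 (one summand per function symbol, arity giving the exponent).
N_0 = 3
N_1 = 3 + 3^2 + 3^2 + 3^2 = 30

30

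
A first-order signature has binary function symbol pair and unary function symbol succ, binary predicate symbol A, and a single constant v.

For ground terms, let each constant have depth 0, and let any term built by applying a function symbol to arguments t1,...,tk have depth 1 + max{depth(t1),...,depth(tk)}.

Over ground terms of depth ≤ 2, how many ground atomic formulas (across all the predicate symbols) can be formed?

First count ground terms of depth ≤ 2.
If N_k denotes the number of depth-≤k ground terms, the 1 constant gives N_0 = 1, and each function symbol of arity r contributes N_{k-1}^r new terms at level k: N_k = 1 + N_{k-1}^2 + N_{k-1}.
N_0 = 1
N_1 = 1 + 1^2 + 1 = 3
N_2 = 1 + 3^2 + 3 = 13
So |H| = 13.
Ground atoms are formed by filling each argument slot of a predicate with a term from H, so an r-ary predicate gives |H|^r atoms:
  A: 13^2 = 169
Total ground atoms: 169.

169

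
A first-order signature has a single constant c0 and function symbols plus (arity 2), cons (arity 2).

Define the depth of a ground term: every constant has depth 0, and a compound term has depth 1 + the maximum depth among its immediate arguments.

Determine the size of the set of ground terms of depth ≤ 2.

19

Write N_k for the number of ground terms of depth ≤ k. A term of depth ≤ k is either a constant or a function symbol applied to arguments of depth ≤ k−1, so N_k = 1 + N_{k-1}^2 + N_{k-1}^2.
N_0 = 1
N_1 = 1 + 1^2 + 1^2 = 3
N_2 = 1 + 3^2 + 3^2 = 19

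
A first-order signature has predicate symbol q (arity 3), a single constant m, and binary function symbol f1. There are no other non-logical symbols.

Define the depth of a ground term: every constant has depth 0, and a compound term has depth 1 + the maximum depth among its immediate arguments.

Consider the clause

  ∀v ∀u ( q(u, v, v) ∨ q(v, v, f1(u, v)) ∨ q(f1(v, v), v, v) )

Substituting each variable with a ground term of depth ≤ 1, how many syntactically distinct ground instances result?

Ground terms of depth ≤ 1:
  Count level by level. With function symbols f1/2, the terms of depth ≤ k are the 1 constant together with each function applied to depth-≤(k−1) tuples, so N_k = 1 + N_{k-1}^2.
  N_0 = 1
  N_1 = 1 + 1^2 = 2
  Explicitly: m, f1(m, m).
So there are 2 ground terms available for substitution.
Each of v, u ranges independently over the available ground terms, and distinct assignments produce distinct instances.
Number of ground instances = 2^2 = 4.

4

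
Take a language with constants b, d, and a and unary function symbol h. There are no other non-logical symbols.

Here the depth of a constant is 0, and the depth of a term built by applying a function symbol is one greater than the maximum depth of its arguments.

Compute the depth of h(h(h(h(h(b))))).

5

depth(h(b)) = 1 + depth(b) = 1 + 0 = 1
depth(h(h(b))) = 1 + depth(h(b)) = 1 + 1 = 2
depth(h(h(h(b)))) = 1 + depth(h(h(b))) = 1 + 2 = 3
depth(h(h(h(h(b))))) = 1 + depth(h(h(h(b)))) = 1 + 3 = 4
depth(h(h(h(h(h(b)))))) = 1 + depth(h(h(h(h(b))))) = 1 + 4 = 5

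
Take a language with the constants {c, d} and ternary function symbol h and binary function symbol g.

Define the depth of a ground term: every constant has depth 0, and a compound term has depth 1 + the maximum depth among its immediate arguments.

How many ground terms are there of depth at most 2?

2942

If N_k denotes the number of depth-≤k ground terms, the 2 constants give N_0 = 2, and each function symbol of arity r contributes N_{k-1}^r new terms at level k: N_k = 2 + N_{k-1}^3 + N_{k-1}^2.
N_0 = 2
N_1 = 2 + 2^3 + 2^2 = 14
N_2 = 2 + 14^3 + 14^2 = 2942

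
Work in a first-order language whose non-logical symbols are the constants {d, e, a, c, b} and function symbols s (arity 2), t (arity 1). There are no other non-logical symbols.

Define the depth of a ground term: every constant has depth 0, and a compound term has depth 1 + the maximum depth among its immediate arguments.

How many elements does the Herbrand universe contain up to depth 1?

35

Let N_k = |{terms of depth ≤ k}|. Then N_0 = 5 and N_k = 5 + N_{k-1}^2 + N_{k-1} for k ≥ 1 (one summand per function symbol, arity giving the exponent).
N_0 = 5
N_1 = 5 + 5^2 + 5 = 35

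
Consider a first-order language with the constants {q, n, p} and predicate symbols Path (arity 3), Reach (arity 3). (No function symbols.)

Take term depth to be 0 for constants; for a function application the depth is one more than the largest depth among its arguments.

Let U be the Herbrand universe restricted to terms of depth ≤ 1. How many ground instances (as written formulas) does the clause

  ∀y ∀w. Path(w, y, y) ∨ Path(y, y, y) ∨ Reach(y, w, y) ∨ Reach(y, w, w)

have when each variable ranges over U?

9

Ground terms of depth ≤ 1:
  With no function symbols every ground term is a constant, so there are exactly 3 ground terms at every depth bound.
  N_0 = 3
  N_1 = 3
  Explicitly: q, n, p.
So there are 3 ground terms available for substitution.
Each of y, w ranges independently over the available ground terms, and distinct assignments produce distinct instances.
Number of ground instances = 3^2 = 9.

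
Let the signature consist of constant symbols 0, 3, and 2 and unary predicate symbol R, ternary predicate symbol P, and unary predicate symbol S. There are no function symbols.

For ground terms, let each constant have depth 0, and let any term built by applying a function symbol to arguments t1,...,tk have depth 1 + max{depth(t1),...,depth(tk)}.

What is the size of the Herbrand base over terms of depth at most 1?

First count ground terms of depth ≤ 1.
With no function symbols every ground term is a constant, so there are exactly 3 ground terms at every depth bound.
N_0 = 3
N_1 = 3
Explicitly: 0, 3, 2.
So |H| = 3.
Each predicate of arity r yields |H|^r ground atoms (one per choice of an r-tuple from H):
  R: 3;  P: 3^3 = 27;  S: 3
Total ground atoms: 3 + 27 + 3 = 33.

33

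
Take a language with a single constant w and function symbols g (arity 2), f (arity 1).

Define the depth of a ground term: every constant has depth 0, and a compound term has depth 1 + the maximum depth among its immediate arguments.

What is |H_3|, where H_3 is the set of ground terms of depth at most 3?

Let N_k = |{terms of depth ≤ k}|. Then N_0 = 1 and N_k = 1 + N_{k-1}^2 + N_{k-1} for k ≥ 1 (one summand per function symbol, arity giving the exponent).
N_0 = 1
N_1 = 1 + 1^2 + 1 = 3
N_2 = 1 + 3^2 + 3 = 13
N_3 = 1 + 13^2 + 13 = 183

183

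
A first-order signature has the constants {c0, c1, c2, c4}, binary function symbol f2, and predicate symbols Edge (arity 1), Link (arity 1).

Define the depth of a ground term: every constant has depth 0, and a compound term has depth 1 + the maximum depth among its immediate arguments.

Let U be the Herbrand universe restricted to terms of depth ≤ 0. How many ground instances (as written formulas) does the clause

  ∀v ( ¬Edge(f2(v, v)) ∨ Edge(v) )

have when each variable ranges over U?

Ground terms of depth ≤ 0:
  Let N_k count ground terms of depth at most k. Each non-constant term of depth ≤ k is some function symbol applied to depth-≤(k−1) arguments, giving N_k = 4 + N_{k-1}^2.
  N_0 = 4
  Explicitly: c0, c1, c2, c4.
So there are 4 ground terms available for substitution.
The clause has 1 distinct variable (v), which appears in the body. In the free term algebra distinct substitutions yield syntactically distinct ground instances.
Number of ground instances = 4.

4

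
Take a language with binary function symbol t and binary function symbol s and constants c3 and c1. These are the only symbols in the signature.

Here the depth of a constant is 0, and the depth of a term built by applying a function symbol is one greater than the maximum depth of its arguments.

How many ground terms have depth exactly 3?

81408

Write N_k for the number of ground terms of depth ≤ k. A term of depth ≤ k is either a constant or a function symbol applied to arguments of depth ≤ k−1, so N_k = 2 + N_{k-1}^2 + N_{k-1}^2.
N_0 = 2
N_1 = 2 + 2^2 + 2^2 = 10
N_2 = 2 + 10^2 + 10^2 = 202
N_3 = 2 + 202^2 + 202^2 = 81610
Terms of depth exactly 3: N_3 − N_2 = 81610 − 202 = 81408.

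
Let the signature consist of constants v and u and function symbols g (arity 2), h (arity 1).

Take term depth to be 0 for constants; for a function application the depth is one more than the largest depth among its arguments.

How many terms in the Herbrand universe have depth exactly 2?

Let N_k count ground terms of depth at most k. Each non-constant term of depth ≤ k is some function symbol applied to depth-≤(k−1) arguments, giving N_k = 2 + N_{k-1}^2 + N_{k-1}.
N_0 = 2
N_1 = 2 + 2^2 + 2 = 8
N_2 = 2 + 8^2 + 8 = 74
Terms of depth exactly 2: N_2 − N_1 = 74 − 8 = 66.

66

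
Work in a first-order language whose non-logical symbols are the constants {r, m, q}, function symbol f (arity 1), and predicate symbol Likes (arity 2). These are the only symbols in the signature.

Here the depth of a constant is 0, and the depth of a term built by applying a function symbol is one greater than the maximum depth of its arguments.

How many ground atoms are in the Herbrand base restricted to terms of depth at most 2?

81

First count ground terms of depth ≤ 2.
Write N_k for the number of ground terms of depth ≤ k. A term of depth ≤ k is either a constant or a function symbol applied to arguments of depth ≤ k−1, so N_k = 3 + N_{k-1}.
N_0 = 3
N_1 = 3 + 3 = 6
N_2 = 3 + 6 = 9
Explicitly: r, m, q, f(r), f(m), f(q), f(f(r)), f(f(m)), f(f(q)).
So |H| = 9.
Ground atoms are formed by filling each argument slot of a predicate with a term from H, so an r-ary predicate gives |H|^r atoms:
  Likes: 9^2 = 81
Total ground atoms: 81.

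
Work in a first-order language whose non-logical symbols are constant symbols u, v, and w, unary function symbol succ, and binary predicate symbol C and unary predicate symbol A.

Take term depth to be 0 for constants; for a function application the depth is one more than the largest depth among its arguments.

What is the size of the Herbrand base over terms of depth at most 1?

42

First count ground terms of depth ≤ 1.
Let N_k count ground terms of depth at most k. Each non-constant term of depth ≤ k is some function symbol applied to depth-≤(k−1) arguments, giving N_k = 3 + N_{k-1}.
N_0 = 3
N_1 = 3 + 3 = 6
So |H| = 6.
For each predicate symbol, the number of ground atoms is |H| raised to its arity; summing:
  C: 6^2 = 36;  A: 6
Total ground atoms: 36 + 6 = 42.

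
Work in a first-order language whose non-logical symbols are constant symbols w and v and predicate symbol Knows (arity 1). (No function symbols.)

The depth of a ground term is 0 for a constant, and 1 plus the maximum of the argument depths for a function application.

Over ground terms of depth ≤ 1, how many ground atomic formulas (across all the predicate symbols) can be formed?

First count ground terms of depth ≤ 1.
With no function symbols every ground term is a constant, so there are exactly 2 ground terms at every depth bound.
N_0 = 2
N_1 = 2
So |H| = 2.
A ground atom is a predicate applied to a tuple of terms from H, so the count is the sum over predicates of |H|^arity:
  Knows: 2
Total ground atoms: 2.

2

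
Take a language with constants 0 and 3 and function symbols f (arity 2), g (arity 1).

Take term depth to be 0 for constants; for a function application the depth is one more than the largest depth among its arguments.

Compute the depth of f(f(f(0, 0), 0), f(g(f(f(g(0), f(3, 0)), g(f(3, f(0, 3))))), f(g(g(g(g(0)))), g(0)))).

7

depth(f(0, 0)) = 1 + max(0, 0) = 1
depth(f(f(0, 0), 0)) = 1 + max(1, 0) = 2
depth(g(0)) = 1 + depth(0) = 1 + 0 = 1
depth(f(3, 0)) = 1 + max(0, 0) = 1
depth(f(g(0), f(3, 0))) = 1 + max(1, 1) = 2
depth(f(0, 3)) = 1 + max(0, 0) = 1
depth(f(3, f(0, 3))) = 1 + max(0, 1) = 2
depth(g(f(3, f(0, 3)))) = 1 + depth(f(3, f(0, 3))) = 1 + 2 = 3
depth(f(f(g(0), f(3, 0)), g(f(3, f(0, 3))))) = 1 + max(2, 3) = 4
depth(g(f(f(g(0), f(3, 0)), g(f(3, f(0, 3)))))) = 1 + depth(f(f(g(0), f(3, 0)), g(f(3, f(0, 3))))) = 1 + 4 = 5
depth(g(g(0))) = 1 + depth(g(0)) = 1 + 1 = 2
depth(g(g(g(0)))) = 1 + depth(g(g(0))) = 1 + 2 = 3
depth(g(g(g(g(0))))) = 1 + depth(g(g(g(0)))) = 1 + 3 = 4
depth(f(g(g(g(g(0)))), g(0))) = 1 + max(4, 1) = 5
depth(f(g(f(f(g(0), f(3, 0)), g(f(3, f(0, 3))))), f(g(g(g(g(0)))), g(0)))) = 1 + max(5, 5) = 6
depth(f(f(f(0, 0), 0), f(g(f(f(g(0), f(3, 0)), g(f(3, f(0, 3))))), f(g(g(g(g(0)))), g(0))))) = 1 + max(2, 6) = 7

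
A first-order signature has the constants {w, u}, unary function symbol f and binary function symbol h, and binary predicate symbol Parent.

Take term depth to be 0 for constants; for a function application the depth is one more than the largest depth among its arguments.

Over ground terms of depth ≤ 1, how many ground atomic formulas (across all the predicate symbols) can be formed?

First count ground terms of depth ≤ 1.
Write N_k for the number of ground terms of depth ≤ k. A term of depth ≤ k is either a constant or a function symbol applied to arguments of depth ≤ k−1, so N_k = 2 + N_{k-1} + N_{k-1}^2.
N_0 = 2
N_1 = 2 + 2 + 2^2 = 8
Explicitly: w, u, f(w), f(u), h(w, w), h(w, u), h(u, w), h(u, u).
So |H| = 8.
A ground atom is a predicate applied to a tuple of terms from H, so the count is the sum over predicates of |H|^arity:
  Parent: 8^2 = 64
Total ground atoms: 64.

64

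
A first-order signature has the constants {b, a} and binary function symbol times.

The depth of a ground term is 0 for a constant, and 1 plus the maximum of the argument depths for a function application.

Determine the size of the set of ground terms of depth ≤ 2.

Let N_k = |{terms of depth ≤ k}|. Then N_0 = 2 and N_k = 2 + N_{k-1}^2 for k ≥ 1 (one summand per function symbol, arity giving the exponent).
N_0 = 2
N_1 = 2 + 2^2 = 6
N_2 = 2 + 6^2 = 38

38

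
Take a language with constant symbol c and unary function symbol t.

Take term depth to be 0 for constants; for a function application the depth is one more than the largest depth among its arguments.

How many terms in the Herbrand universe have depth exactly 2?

If N_k denotes the number of depth-≤k ground terms, the 1 constant gives N_0 = 1, and each function symbol of arity r contributes N_{k-1}^r new terms at level k: N_k = 1 + N_{k-1}.
N_0 = 1
N_1 = 1 + 1 = 2
N_2 = 1 + 2 = 3
Terms of depth exactly 2: N_2 − N_1 = 3 − 2 = 1.

1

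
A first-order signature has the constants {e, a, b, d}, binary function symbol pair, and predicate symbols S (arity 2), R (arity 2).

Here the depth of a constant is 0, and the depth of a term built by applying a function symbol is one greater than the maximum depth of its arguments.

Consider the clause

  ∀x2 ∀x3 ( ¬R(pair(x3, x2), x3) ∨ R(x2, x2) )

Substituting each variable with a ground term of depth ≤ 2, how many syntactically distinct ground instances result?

163216

Ground terms of depth ≤ 2:
  If N_k denotes the number of depth-≤k ground terms, the 4 constants give N_0 = 4, and each function symbol of arity r contributes N_{k-1}^r new terms at level k: N_k = 4 + N_{k-1}^2.
  N_0 = 4
  N_1 = 4 + 4^2 = 20
  N_2 = 4 + 20^2 = 404
So there are 404 ground terms available for substitution.
The body mentions every one of the 2 quantified variables; since ground terms form a free algebra, no two substitutions collapse to the same formula.
Number of ground instances = 404^2 = 163216.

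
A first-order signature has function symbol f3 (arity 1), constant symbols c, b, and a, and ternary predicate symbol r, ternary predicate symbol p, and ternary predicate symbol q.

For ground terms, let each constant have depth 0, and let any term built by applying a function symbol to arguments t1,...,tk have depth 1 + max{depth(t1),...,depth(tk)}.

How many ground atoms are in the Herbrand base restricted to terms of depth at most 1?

648

First count ground terms of depth ≤ 1.
Let N_k count ground terms of depth at most k. Each non-constant term of depth ≤ k is some function symbol applied to depth-≤(k−1) arguments, giving N_k = 3 + N_{k-1}.
N_0 = 3
N_1 = 3 + 3 = 6
Explicitly: c, b, a, f3(c), f3(b), f3(a).
So |H| = 6.
Each predicate of arity r yields |H|^r ground atoms (one per choice of an r-tuple from H):
  r: 6^3 = 216;  p: 6^3 = 216;  q: 6^3 = 216
Total ground atoms: 216 + 216 + 216 = 648.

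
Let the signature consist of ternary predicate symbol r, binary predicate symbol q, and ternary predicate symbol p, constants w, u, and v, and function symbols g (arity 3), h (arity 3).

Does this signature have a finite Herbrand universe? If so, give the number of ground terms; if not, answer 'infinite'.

The signature has at least one function symbol (g, arity 3) and at least one constant (w).
Iterating g gives infinitely many distinct ground terms: w, g(w, w, w), g(g(w, w, w), g(w, w, w), g(w, w, w)), ...
So the Herbrand universe is infinite.

infinite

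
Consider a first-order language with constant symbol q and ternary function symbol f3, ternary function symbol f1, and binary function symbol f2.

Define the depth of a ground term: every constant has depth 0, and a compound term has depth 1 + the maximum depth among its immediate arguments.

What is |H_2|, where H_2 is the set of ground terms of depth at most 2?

145

Count level by level. With function symbols f3/3, f1/3, f2/2, the terms of depth ≤ k are the 1 constant together with each function applied to depth-≤(k−1) tuples, so N_k = 1 + N_{k-1}^3 + N_{k-1}^3 + N_{k-1}^2.
N_0 = 1
N_1 = 1 + 1^3 + 1^3 + 1^2 = 4
N_2 = 1 + 4^3 + 4^3 + 4^2 = 145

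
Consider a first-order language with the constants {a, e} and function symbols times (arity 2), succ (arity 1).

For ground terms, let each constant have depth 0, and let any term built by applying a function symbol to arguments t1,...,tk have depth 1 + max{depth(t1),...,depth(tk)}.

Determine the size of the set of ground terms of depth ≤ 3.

Write N_k for the number of ground terms of depth ≤ k. A term of depth ≤ k is either a constant or a function symbol applied to arguments of depth ≤ k−1, so N_k = 2 + N_{k-1}^2 + N_{k-1}.
N_0 = 2
N_1 = 2 + 2^2 + 2 = 8
N_2 = 2 + 8^2 + 8 = 74
N_3 = 2 + 74^2 + 74 = 5552

5552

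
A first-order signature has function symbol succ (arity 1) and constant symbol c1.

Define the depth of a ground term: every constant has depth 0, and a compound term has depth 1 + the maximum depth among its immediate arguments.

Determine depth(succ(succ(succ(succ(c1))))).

depth(succ(c1)) = 1 + depth(c1) = 1 + 0 = 1
depth(succ(succ(c1))) = 1 + depth(succ(c1)) = 1 + 1 = 2
depth(succ(succ(succ(c1)))) = 1 + depth(succ(succ(c1))) = 1 + 2 = 3
depth(succ(succ(succ(succ(c1))))) = 1 + depth(succ(succ(succ(c1)))) = 1 + 3 = 4

4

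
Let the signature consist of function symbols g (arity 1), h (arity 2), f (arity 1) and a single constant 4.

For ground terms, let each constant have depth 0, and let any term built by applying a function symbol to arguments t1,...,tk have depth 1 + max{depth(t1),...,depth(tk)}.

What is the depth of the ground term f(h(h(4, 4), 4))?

depth(h(4, 4)) = 1 + max(0, 0) = 1
depth(h(h(4, 4), 4)) = 1 + max(1, 0) = 2
depth(f(h(h(4, 4), 4))) = 1 + depth(h(h(4, 4), 4)) = 1 + 2 = 3

3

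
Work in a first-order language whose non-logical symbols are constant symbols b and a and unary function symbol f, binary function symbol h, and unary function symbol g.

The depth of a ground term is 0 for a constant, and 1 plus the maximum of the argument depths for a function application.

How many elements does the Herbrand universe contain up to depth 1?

10

If N_k denotes the number of depth-≤k ground terms, the 2 constants give N_0 = 2, and each function symbol of arity r contributes N_{k-1}^r new terms at level k: N_k = 2 + N_{k-1} + N_{k-1}^2 + N_{k-1}.
N_0 = 2
N_1 = 2 + 2 + 2^2 + 2 = 10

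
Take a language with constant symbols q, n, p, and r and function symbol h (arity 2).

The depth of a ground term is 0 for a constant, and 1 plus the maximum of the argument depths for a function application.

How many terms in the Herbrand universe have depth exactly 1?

16

Let N_k = |{terms of depth ≤ k}|. Then N_0 = 4 and N_k = 4 + N_{k-1}^2 for k ≥ 1 (one summand per function symbol, arity giving the exponent).
N_0 = 4
N_1 = 4 + 4^2 = 20
Terms of depth exactly 1: N_1 − N_0 = 20 − 4 = 16.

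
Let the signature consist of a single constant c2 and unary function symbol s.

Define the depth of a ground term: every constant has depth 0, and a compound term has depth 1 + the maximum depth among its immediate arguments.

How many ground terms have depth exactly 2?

1

If N_k denotes the number of depth-≤k ground terms, the 1 constant gives N_0 = 1, and each function symbol of arity r contributes N_{k-1}^r new terms at level k: N_k = 1 + N_{k-1}.
N_0 = 1
N_1 = 1 + 1 = 2
N_2 = 1 + 2 = 3
Terms of depth exactly 2: N_2 − N_1 = 3 − 2 = 1.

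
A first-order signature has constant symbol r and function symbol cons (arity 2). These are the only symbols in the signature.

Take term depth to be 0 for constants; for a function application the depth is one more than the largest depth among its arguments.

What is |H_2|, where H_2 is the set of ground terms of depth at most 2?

Count level by level. With function symbols cons/2, the terms of depth ≤ k are the 1 constant together with each function applied to depth-≤(k−1) tuples, so N_k = 1 + N_{k-1}^2.
N_0 = 1
N_1 = 1 + 1^2 = 2
N_2 = 1 + 2^2 = 5
Explicitly: r, cons(r, r), cons(r, cons(r, r)), cons(cons(r, r), r), cons(cons(r, r), cons(r, r)).

5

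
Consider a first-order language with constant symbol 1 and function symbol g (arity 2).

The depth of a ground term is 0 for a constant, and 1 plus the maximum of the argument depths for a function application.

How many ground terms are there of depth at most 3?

26

Count level by level. With function symbols g/2, the terms of depth ≤ k are the 1 constant together with each function applied to depth-≤(k−1) tuples, so N_k = 1 + N_{k-1}^2.
N_0 = 1
N_1 = 1 + 1^2 = 2
N_2 = 1 + 2^2 = 5
N_3 = 1 + 5^2 = 26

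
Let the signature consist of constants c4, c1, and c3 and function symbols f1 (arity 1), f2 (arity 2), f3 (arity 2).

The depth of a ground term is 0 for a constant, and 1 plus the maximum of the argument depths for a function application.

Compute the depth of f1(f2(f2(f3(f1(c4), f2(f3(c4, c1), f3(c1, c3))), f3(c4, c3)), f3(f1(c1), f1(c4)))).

depth(f1(c4)) = 1 + depth(c4) = 1 + 0 = 1
depth(f3(c4, c1)) = 1 + max(0, 0) = 1
depth(f3(c1, c3)) = 1 + max(0, 0) = 1
depth(f2(f3(c4, c1), f3(c1, c3))) = 1 + max(1, 1) = 2
depth(f3(f1(c4), f2(f3(c4, c1), f3(c1, c3)))) = 1 + max(1, 2) = 3
depth(f3(c4, c3)) = 1 + max(0, 0) = 1
depth(f2(f3(f1(c4), f2(f3(c4, c1), f3(c1, c3))), f3(c4, c3))) = 1 + max(3, 1) = 4
depth(f1(c1)) = 1 + depth(c1) = 1 + 0 = 1
depth(f3(f1(c1), f1(c4))) = 1 + max(1, 1) = 2
depth(f2(f2(f3(f1(c4), f2(f3(c4, c1), f3(c1, c3))), f3(c4, c3)), f3(f1(c1), f1(c4)))) = 1 + max(4, 2) = 5
depth(f1(f2(f2(f3(f1(c4), f2(f3(c4, c1), f3(c1, c3))), f3(c4, c3)), f3(f1(c1), f1(c4))))) = 1 + depth(f2(f2(f3(f1(c4), f2(f3(c4, c1), f3(c1, c3))), f3(c4, c3)), f3(f1(c1), f1(c4)))) = 1 + 5 = 6

6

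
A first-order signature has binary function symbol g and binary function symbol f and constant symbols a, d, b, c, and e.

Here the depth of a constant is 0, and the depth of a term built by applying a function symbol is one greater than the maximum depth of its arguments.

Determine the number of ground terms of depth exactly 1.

50

Write N_k for the number of ground terms of depth ≤ k. A term of depth ≤ k is either a constant or a function symbol applied to arguments of depth ≤ k−1, so N_k = 5 + N_{k-1}^2 + N_{k-1}^2.
N_0 = 5
N_1 = 5 + 5^2 + 5^2 = 55
Terms of depth exactly 1: N_1 − N_0 = 55 − 5 = 50.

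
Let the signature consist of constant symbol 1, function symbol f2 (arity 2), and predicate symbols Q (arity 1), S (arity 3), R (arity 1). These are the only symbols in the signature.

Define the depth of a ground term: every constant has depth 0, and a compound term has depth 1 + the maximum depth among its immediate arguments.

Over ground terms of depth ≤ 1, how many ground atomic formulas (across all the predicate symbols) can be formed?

First count ground terms of depth ≤ 1.
If N_k denotes the number of depth-≤k ground terms, the 1 constant gives N_0 = 1, and each function symbol of arity r contributes N_{k-1}^r new terms at level k: N_k = 1 + N_{k-1}^2.
N_0 = 1
N_1 = 1 + 1^2 = 2
So |H| = 2.
A ground atom is a predicate applied to a tuple of terms from H, so the count is the sum over predicates of |H|^arity:
  Q: 2;  S: 2^3 = 8;  R: 2
Total ground atoms: 2 + 8 + 2 = 12.

12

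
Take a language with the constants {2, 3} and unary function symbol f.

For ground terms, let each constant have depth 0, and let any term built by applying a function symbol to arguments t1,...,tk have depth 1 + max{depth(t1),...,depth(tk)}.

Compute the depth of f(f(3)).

depth(f(3)) = 1 + depth(3) = 1 + 0 = 1
depth(f(f(3))) = 1 + depth(f(3)) = 1 + 1 = 2

2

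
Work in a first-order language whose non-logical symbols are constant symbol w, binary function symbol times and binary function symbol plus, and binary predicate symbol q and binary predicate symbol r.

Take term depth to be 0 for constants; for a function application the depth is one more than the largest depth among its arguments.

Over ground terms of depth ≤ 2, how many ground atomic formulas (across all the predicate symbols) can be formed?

722

First count ground terms of depth ≤ 2.
Let N_k = |{terms of depth ≤ k}|. Then N_0 = 1 and N_k = 1 + N_{k-1}^2 + N_{k-1}^2 for k ≥ 1 (one summand per function symbol, arity giving the exponent).
N_0 = 1
N_1 = 1 + 1^2 + 1^2 = 3
N_2 = 1 + 3^2 + 3^2 = 19
So |H| = 19.
Ground atoms are formed by filling each argument slot of a predicate with a term from H, so an r-ary predicate gives |H|^r atoms:
  q: 19^2 = 361;  r: 19^2 = 361
Total ground atoms: 361 + 361 = 722.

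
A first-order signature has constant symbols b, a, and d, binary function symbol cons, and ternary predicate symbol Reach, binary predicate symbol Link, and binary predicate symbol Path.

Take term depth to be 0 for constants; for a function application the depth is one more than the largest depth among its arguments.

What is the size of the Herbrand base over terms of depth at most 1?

First count ground terms of depth ≤ 1.
Let N_k = |{terms of depth ≤ k}|. Then N_0 = 3 and N_k = 3 + N_{k-1}^2 for k ≥ 1 (one summand per function symbol, arity giving the exponent).
N_0 = 3
N_1 = 3 + 3^2 = 12
Explicitly: b, a, d, cons(b, b), cons(b, a), cons(b, d), cons(a, b), cons(a, a), cons(a, d), cons(d, b), cons(d, a), cons(d, d).
So |H| = 12.
A ground atom is a predicate applied to a tuple of terms from H, so the count is the sum over predicates of |H|^arity:
  Reach: 12^3 = 1728;  Link: 12^2 = 144;  Path: 12^2 = 144
Total ground atoms: 1728 + 144 + 144 = 2016.

2016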